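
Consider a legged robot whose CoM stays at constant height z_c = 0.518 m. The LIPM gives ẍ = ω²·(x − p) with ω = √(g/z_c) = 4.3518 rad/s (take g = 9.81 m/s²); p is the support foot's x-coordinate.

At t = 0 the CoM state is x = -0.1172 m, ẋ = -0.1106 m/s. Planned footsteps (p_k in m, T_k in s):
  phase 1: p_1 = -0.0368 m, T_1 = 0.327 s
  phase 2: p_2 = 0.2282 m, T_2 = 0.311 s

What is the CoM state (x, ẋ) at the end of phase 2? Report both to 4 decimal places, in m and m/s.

phase 1: p=-0.0368, T=0.327, ωT=1.423039, cosh=2.195346, sinh=1.954365; start (x,ẋ)=(-0.117200, -0.110600) → end (x,ẋ)=(-0.262976, -0.926608)
phase 2: p=0.2282, T=0.311, ωT=1.353410, cosh=2.064479, sinh=1.806122; start (x,ẋ)=(-0.262976, -0.926608) → end (x,ẋ)=(-1.170390, -5.773543)

x = -1.1704, ẋ = -5.7735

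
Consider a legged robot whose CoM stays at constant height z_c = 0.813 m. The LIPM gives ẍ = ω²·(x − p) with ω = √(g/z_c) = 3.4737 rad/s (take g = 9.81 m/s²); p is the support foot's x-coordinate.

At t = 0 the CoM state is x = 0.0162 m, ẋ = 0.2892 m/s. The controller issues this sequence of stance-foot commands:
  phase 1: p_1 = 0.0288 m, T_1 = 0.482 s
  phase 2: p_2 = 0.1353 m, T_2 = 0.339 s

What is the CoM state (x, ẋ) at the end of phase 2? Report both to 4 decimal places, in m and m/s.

x = 0.5551, ẋ = 1.5916

phase 1: p=0.0288, T=0.482, ωT=1.674323, cosh=2.761310, sinh=2.573875; start (x,ẋ)=(0.016200, 0.289200) → end (x,ẋ)=(0.208293, 0.685916)
phase 2: p=0.1353, T=0.339, ωT=1.177584, cosh=1.777272, sinh=1.469250; start (x,ẋ)=(0.208293, 0.685916) → end (x,ẋ)=(0.555147, 1.591597)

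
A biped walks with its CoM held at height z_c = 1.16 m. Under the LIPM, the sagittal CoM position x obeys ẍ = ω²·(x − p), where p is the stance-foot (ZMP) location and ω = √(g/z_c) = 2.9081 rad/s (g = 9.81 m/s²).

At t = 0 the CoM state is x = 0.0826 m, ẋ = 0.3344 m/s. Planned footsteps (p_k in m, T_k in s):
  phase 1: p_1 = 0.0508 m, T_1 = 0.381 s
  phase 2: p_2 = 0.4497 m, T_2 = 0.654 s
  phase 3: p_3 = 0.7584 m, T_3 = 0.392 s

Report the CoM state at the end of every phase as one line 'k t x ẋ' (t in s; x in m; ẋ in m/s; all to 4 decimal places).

1 0.3810 0.2593 0.6863
2 1.0350 0.5707 0.5368
3 1.4270 0.6939 0.1589

phase 1: p=0.0508, T=0.381, ωT=1.107986, cosh=1.679238, sinh=1.349015; start (x,ẋ)=(0.082600, 0.334400) → end (x,ẋ)=(0.259322, 0.686291)
phase 2: p=0.4497, T=0.654, ωT=1.901897, cosh=3.423939, sinh=3.274654; start (x,ẋ)=(0.259322, 0.686291) → end (x,ẋ)=(0.570652, 0.536844)
phase 3: p=0.7584, T=0.392, ωT=1.139975, cosh=1.723259, sinh=1.403432; start (x,ẋ)=(0.570652, 0.536844) → end (x,ẋ)=(0.693940, 0.158862)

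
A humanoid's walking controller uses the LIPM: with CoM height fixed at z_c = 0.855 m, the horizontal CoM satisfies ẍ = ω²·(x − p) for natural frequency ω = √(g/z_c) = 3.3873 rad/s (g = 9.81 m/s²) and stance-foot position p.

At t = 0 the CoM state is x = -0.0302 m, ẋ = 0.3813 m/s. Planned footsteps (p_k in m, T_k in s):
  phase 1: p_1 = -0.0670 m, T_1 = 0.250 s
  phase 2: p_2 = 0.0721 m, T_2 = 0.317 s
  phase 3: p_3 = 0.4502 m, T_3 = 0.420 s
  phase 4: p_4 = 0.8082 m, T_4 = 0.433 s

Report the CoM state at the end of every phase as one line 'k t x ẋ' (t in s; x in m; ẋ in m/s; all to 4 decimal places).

1 0.2500 0.0909 0.6450
2 0.5670 0.3490 1.1365
3 0.9870 0.8835 1.8242
4 1.4200 2.0852 4.6876

phase 1: p=-0.0670, T=0.250, ωT=0.846825, cosh=1.380502, sinh=0.951728; start (x,ẋ)=(-0.030200, 0.381300) → end (x,ẋ)=(0.090936, 0.645021)
phase 2: p=0.0721, T=0.317, ωT=1.073774, cosh=1.634060, sinh=1.292343; start (x,ẋ)=(0.090936, 0.645021) → end (x,ẋ)=(0.348972, 1.136459)
phase 3: p=0.4502, T=0.420, ωT=1.422666, cosh=2.194618, sinh=1.953547; start (x,ẋ)=(0.348972, 1.136459) → end (x,ẋ)=(0.883469, 1.824240)
phase 4: p=0.8082, T=0.433, ωT=1.466701, cosh=2.282798, sinh=2.052112; start (x,ẋ)=(0.883469, 1.824240) → end (x,ẋ)=(2.085195, 4.687577)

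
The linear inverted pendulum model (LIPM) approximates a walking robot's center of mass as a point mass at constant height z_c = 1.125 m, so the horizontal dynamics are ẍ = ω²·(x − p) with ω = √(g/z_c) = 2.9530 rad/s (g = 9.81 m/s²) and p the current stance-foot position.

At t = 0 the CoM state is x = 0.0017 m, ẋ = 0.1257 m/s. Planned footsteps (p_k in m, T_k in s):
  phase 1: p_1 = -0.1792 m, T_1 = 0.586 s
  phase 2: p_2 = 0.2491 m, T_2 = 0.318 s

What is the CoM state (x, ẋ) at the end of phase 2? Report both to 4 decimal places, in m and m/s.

x = 1.2351, ẋ = 3.3779

phase 1: p=-0.1792, T=0.586, ωT=1.730458, cosh=2.910221, sinh=2.733017; start (x,ẋ)=(0.001700, 0.125700) → end (x,ẋ)=(0.463595, 1.825786)
phase 2: p=0.2491, T=0.318, ωT=0.939054, cosh=1.474279, sinh=1.083282; start (x,ẋ)=(0.463595, 1.825786) → end (x,ẋ)=(1.235099, 3.377873)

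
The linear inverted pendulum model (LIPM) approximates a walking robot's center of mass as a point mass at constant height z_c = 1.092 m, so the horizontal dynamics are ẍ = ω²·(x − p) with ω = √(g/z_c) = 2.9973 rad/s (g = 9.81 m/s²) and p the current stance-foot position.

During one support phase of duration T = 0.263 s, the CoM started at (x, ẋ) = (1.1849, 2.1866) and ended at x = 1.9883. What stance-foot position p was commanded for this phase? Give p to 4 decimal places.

ωT = 2.9973·0.263 = 0.788290; cosh(ωT) = 1.327127, sinh(ωT) = 0.872505
x(T) = p + (x₀−p)·cosh(ωT) + (ẋ₀/ω)·sinh(ωT) ⇒ p·(1 − cosh) = x(T) − x₀·cosh − (ẋ₀/ω)·sinh
numerator   = 1.9883 − (1.1849)·1.327127 − (2.1866/2.9973)·0.872505 = -0.220725
denominator = 1 − 1.327127 = -0.327127
p = -0.220725 / -0.327127 = 0.6747

p = 0.6747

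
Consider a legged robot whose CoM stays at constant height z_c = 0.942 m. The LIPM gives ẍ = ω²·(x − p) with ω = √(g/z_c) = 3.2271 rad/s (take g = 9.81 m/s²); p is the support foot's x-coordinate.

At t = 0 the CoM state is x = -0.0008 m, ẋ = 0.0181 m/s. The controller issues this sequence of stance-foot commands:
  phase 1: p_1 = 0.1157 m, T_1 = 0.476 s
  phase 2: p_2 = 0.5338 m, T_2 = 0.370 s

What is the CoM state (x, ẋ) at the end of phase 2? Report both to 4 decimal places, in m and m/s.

phase 1: p=0.1157, T=0.476, ωT=1.536100, cosh=2.430825, sinh=2.215607; start (x,ẋ)=(-0.000800, 0.018100) → end (x,ẋ)=(-0.155064, -0.788975)
phase 2: p=0.5338, T=0.370, ωT=1.194027, cosh=1.801672, sinh=1.498673; start (x,ẋ)=(-0.155064, -0.788975) → end (x,ẋ)=(-1.073710, -4.753076)

x = -1.0737, ẋ = -4.7531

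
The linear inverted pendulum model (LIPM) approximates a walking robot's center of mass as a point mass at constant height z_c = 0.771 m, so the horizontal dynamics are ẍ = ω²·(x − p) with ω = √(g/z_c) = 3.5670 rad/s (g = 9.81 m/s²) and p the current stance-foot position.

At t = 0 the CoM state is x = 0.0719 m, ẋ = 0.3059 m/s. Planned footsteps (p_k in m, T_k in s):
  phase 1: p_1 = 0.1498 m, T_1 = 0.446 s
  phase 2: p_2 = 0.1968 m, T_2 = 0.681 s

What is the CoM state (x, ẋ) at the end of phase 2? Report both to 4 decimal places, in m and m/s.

x = 0.1454, ẋ = -0.1580

phase 1: p=0.1498, T=0.446, ωT=1.590882, cosh=2.555911, sinh=2.352165; start (x,ẋ)=(0.071900, 0.305900) → end (x,ẋ)=(0.152412, 0.128259)
phase 2: p=0.1968, T=0.681, ωT=2.429127, cosh=5.718542, sinh=5.630428; start (x,ẋ)=(0.152412, 0.128259) → end (x,ẋ)=(0.145421, -0.158018)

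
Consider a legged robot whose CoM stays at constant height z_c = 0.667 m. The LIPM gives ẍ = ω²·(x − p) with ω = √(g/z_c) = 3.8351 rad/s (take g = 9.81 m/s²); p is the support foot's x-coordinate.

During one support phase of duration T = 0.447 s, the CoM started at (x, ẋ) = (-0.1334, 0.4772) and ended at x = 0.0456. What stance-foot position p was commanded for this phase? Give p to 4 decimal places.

p = -0.0502

ωT = 3.8351·0.447 = 1.714290; cosh(ωT) = 2.866411, sinh(ωT) = 2.686319
x(T) = p + (x₀−p)·cosh(ωT) + (ẋ₀/ω)·sinh(ωT) ⇒ p·(1 − cosh) = x(T) − x₀·cosh − (ẋ₀/ω)·sinh
numerator   = 0.0456 − (-0.1334)·2.866411 − (0.4772/3.8351)·2.686319 = 0.093722
denominator = 1 − 2.866411 = -1.866411
p = 0.093722 / -1.866411 = -0.0502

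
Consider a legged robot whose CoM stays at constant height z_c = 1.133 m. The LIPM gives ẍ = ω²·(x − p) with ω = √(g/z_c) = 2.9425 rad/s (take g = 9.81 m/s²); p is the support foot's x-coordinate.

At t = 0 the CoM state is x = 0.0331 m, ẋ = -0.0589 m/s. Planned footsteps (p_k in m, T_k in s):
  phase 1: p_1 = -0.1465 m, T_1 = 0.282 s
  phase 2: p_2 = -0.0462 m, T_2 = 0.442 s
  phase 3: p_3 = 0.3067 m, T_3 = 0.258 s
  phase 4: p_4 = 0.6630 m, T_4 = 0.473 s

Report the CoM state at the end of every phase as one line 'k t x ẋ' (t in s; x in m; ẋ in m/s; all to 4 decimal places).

phase 1: p=-0.1465, T=0.282, ωT=0.829785, cosh=1.364484, sinh=0.928341; start (x,ẋ)=(0.033100, -0.058900) → end (x,ẋ)=(0.079979, 0.410235)
phase 2: p=-0.0462, T=0.442, ωT=1.300585, cosh=1.971908, sinh=1.699536; start (x,ẋ)=(0.079979, 0.410235) → end (x,ẋ)=(0.439558, 1.439952)
phase 3: p=0.3067, T=0.258, ωT=0.759165, cosh=1.302274, sinh=0.834217; start (x,ẋ)=(0.439558, 1.439952) → end (x,ẋ)=(0.887952, 2.201335)
phase 4: p=0.6630, T=0.473, ωT=1.391802, cosh=2.135360, sinh=1.886733; start (x,ẋ)=(0.887952, 2.201335) → end (x,ẋ)=(2.554852, 5.949514)

1 0.2820 0.0800 0.4102
2 0.7240 0.4396 1.4400
3 0.9820 0.8880 2.2013
4 1.4550 2.5549 5.9495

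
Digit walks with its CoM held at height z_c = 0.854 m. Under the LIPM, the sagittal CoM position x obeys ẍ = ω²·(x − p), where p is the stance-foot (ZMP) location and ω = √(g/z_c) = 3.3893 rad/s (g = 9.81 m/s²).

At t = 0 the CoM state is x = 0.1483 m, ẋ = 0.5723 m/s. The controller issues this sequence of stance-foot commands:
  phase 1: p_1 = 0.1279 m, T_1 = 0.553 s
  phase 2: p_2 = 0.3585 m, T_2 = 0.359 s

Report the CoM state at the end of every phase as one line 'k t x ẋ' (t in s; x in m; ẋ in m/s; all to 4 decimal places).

1 0.5530 0.7331 2.1285
2 0.9120 2.0135 5.8637

phase 1: p=0.1279, T=0.553, ωT=1.874283, cosh=3.334805, sinh=3.181340; start (x,ẋ)=(0.148300, 0.572300) → end (x,ẋ)=(0.733115, 2.128472)
phase 2: p=0.3585, T=0.359, ωT=1.216759, cosh=1.836208, sinh=1.540019; start (x,ẋ)=(0.733115, 2.128472) → end (x,ẋ)=(2.013499, 5.863652)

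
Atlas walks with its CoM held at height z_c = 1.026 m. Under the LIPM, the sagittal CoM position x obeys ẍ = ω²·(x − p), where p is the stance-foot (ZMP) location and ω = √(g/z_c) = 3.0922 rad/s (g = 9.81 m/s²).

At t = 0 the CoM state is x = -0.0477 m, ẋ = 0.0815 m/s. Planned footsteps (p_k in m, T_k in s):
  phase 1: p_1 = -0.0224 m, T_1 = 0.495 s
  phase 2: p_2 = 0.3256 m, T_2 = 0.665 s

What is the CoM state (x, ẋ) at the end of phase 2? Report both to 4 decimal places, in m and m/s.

x = -1.0385, ẋ = -4.0759

phase 1: p=-0.0224, T=0.495, ωT=1.530639, cosh=2.418763, sinh=2.202366; start (x,ẋ)=(-0.047700, 0.081500) → end (x,ẋ)=(-0.025548, 0.024832)
phase 2: p=0.3256, T=0.665, ωT=2.056313, cosh=3.972510, sinh=3.844585; start (x,ẋ)=(-0.025548, 0.024832) → end (x,ẋ)=(-1.038464, -4.075877)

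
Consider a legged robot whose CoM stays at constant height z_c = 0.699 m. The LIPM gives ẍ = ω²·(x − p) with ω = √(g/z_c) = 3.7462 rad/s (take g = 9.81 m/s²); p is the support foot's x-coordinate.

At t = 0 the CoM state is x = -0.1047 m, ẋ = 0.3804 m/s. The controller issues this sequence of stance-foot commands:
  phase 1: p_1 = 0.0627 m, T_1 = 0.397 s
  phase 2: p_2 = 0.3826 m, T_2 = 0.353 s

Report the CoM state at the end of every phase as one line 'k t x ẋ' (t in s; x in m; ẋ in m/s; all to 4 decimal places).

1 0.3970 -0.1134 -0.4320
2 0.7500 -0.8151 -4.1067

phase 1: p=0.0627, T=0.397, ωT=1.487241, cosh=2.325434, sinh=2.099438; start (x,ẋ)=(-0.104700, 0.380400) → end (x,ẋ)=(-0.113395, -0.431992)
phase 2: p=0.3826, T=0.353, ωT=1.322409, cosh=2.009471, sinh=1.742978; start (x,ẋ)=(-0.113395, -0.431992) → end (x,ẋ)=(-0.815078, -4.106694)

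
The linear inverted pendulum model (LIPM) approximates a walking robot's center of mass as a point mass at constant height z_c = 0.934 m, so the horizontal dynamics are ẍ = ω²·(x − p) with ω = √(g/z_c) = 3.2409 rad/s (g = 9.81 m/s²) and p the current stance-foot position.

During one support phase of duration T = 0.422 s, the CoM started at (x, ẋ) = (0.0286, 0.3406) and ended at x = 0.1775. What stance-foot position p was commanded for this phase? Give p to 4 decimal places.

ωT = 3.2409·0.422 = 1.367660; cosh(ωT) = 2.090427, sinh(ωT) = 1.835725
x(T) = p + (x₀−p)·cosh(ωT) + (ẋ₀/ω)·sinh(ωT) ⇒ p·(1 − cosh) = x(T) − x₀·cosh − (ẋ₀/ω)·sinh
numerator   = 0.1775 − (0.0286)·2.090427 − (0.3406/3.2409)·1.835725 = -0.075210
denominator = 1 − 2.090427 = -1.090427
p = -0.075210 / -1.090427 = 0.0690

p = 0.0690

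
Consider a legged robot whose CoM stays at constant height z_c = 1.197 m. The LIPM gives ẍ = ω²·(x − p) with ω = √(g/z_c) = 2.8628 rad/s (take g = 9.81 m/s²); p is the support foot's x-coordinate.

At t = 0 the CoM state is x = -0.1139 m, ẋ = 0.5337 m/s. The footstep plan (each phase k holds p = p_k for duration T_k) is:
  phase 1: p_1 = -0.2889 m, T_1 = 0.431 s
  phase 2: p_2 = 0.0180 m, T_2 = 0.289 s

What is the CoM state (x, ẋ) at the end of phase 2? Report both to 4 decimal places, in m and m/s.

phase 1: p=-0.2889, T=0.431, ωT=1.233867, cosh=1.862824, sinh=1.571660; start (x,ẋ)=(-0.113900, 0.533700) → end (x,ẋ)=(0.330092, 1.781575)
phase 2: p=0.0180, T=0.289, ωT=0.827349, cosh=1.362227, sinh=0.925020; start (x,ẋ)=(0.330092, 1.781575) → end (x,ẋ)=(1.018799, 3.253377)

x = 1.0188, ẋ = 3.2534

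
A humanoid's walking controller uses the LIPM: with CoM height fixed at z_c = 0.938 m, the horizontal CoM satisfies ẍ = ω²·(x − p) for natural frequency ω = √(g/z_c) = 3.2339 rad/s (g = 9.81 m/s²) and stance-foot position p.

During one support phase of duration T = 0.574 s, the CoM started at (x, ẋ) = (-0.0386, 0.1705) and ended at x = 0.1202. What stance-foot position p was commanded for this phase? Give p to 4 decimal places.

ωT = 3.2339·0.574 = 1.856259; cosh(ωT) = 3.278002, sinh(ωT) = 3.121746
x(T) = p + (x₀−p)·cosh(ωT) + (ẋ₀/ω)·sinh(ωT) ⇒ p·(1 − cosh) = x(T) − x₀·cosh − (ẋ₀/ω)·sinh
numerator   = 0.1202 − (-0.0386)·3.278002 − (0.1705/3.2339)·3.121746 = 0.082144
denominator = 1 − 3.278002 = -2.278002
p = 0.082144 / -2.278002 = -0.0361

p = -0.0361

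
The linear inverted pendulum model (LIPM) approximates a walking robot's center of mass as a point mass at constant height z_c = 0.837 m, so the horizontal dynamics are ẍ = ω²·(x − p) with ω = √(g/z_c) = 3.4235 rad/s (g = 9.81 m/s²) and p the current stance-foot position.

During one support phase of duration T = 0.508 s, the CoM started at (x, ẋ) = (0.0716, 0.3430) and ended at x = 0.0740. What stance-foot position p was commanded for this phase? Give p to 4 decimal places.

ωT = 3.4235·0.508 = 1.739138; cosh(ωT) = 2.934053, sinh(ωT) = 2.758381
x(T) = p + (x₀−p)·cosh(ωT) + (ẋ₀/ω)·sinh(ωT) ⇒ p·(1 − cosh) = x(T) − x₀·cosh − (ẋ₀/ω)·sinh
numerator   = 0.0740 − (0.0716)·2.934053 − (0.3430/3.4235)·2.758381 = -0.412440
denominator = 1 − 2.934053 = -1.934053
p = -0.412440 / -1.934053 = 0.2133

p = 0.2133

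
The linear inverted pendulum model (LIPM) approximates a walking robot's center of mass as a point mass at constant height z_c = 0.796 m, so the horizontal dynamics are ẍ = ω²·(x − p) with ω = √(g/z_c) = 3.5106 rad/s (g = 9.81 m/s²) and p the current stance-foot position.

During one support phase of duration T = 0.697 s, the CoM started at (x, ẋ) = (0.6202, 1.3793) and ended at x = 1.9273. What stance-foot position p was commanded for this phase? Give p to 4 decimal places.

p = 0.8163

ωT = 3.5106·0.697 = 2.446888; cosh(ωT) = 5.819452, sinh(ωT) = 5.732890
x(T) = p + (x₀−p)·cosh(ωT) + (ẋ₀/ω)·sinh(ωT) ⇒ p·(1 − cosh) = x(T) − x₀·cosh − (ẋ₀/ω)·sinh
numerator   = 1.9273 − (0.6202)·5.819452 − (1.3793/3.5106)·5.732890 = -3.934353
denominator = 1 − 5.819452 = -4.819452
p = -3.934353 / -4.819452 = 0.8163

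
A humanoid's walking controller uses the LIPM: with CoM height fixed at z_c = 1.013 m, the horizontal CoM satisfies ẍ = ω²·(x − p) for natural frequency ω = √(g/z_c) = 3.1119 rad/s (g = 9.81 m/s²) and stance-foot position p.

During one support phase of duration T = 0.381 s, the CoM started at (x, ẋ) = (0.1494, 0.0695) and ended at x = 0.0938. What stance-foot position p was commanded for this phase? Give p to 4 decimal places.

ωT = 3.1119·0.381 = 1.185634; cosh(ωT) = 1.789157, sinh(ωT) = 1.483604
x(T) = p + (x₀−p)·cosh(ωT) + (ẋ₀/ω)·sinh(ωT) ⇒ p·(1 − cosh) = x(T) − x₀·cosh − (ẋ₀/ω)·sinh
numerator   = 0.0938 − (0.1494)·1.789157 − (0.0695/3.1119)·1.483604 = -0.206634
denominator = 1 − 1.789157 = -0.789157
p = -0.206634 / -0.789157 = 0.2618

p = 0.2618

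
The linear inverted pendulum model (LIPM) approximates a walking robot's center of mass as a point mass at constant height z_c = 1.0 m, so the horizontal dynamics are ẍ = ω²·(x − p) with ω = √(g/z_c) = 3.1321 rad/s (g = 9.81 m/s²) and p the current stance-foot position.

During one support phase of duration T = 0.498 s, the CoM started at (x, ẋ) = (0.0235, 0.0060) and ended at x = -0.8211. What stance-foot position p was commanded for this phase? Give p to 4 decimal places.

ωT = 3.1321·0.498 = 1.559786; cosh(ωT) = 2.483992, sinh(ωT) = 2.273810
x(T) = p + (x₀−p)·cosh(ωT) + (ẋ₀/ω)·sinh(ωT) ⇒ p·(1 − cosh) = x(T) − x₀·cosh − (ẋ₀/ω)·sinh
numerator   = -0.8211 − (0.0235)·2.483992 − (0.0060/3.1321)·2.273810 = -0.883830
denominator = 1 − 2.483992 = -1.483992
p = -0.883830 / -1.483992 = 0.5956

p = 0.5956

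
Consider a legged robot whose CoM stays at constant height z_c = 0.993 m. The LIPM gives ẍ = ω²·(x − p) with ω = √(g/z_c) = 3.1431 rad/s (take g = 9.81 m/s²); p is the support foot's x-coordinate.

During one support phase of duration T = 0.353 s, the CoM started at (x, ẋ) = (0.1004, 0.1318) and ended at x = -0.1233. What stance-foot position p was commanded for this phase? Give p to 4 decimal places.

ωT = 3.1431·0.353 = 1.109514; cosh(ωT) = 1.681302, sinh(ωT) = 1.351583
x(T) = p + (x₀−p)·cosh(ωT) + (ẋ₀/ω)·sinh(ωT) ⇒ p·(1 − cosh) = x(T) − x₀·cosh − (ẋ₀/ω)·sinh
numerator   = -0.1233 − (0.1004)·1.681302 − (0.1318/3.1431)·1.351583 = -0.348779
denominator = 1 − 1.681302 = -0.681302
p = -0.348779 / -0.681302 = 0.5119

p = 0.5119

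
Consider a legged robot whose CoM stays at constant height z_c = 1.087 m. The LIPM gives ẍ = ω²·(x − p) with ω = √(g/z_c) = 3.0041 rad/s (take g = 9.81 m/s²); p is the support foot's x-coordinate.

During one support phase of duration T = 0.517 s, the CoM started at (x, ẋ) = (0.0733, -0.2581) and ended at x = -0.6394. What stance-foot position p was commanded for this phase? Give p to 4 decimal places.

p = 0.4265

ωT = 3.0041·0.517 = 1.553120; cosh(ωT) = 2.468889, sinh(ωT) = 2.257302
x(T) = p + (x₀−p)·cosh(ωT) + (ẋ₀/ω)·sinh(ωT) ⇒ p·(1 − cosh) = x(T) − x₀·cosh − (ẋ₀/ω)·sinh
numerator   = -0.6394 − (0.0733)·2.468889 − (-0.2581/3.0041)·2.257302 = -0.626431
denominator = 1 − 2.468889 = -1.468889
p = -0.626431 / -1.468889 = 0.4265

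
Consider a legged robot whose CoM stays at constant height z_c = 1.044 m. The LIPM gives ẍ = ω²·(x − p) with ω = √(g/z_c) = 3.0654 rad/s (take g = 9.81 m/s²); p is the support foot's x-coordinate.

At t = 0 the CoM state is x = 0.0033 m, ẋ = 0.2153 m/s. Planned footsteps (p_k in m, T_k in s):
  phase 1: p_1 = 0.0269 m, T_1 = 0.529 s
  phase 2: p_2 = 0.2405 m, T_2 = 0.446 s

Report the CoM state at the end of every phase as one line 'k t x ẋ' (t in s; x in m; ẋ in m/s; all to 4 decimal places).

phase 1: p=0.0269, T=0.529, ωT=1.621597, cosh=2.629374, sinh=2.431791; start (x,ẋ)=(0.003300, 0.215300) → end (x,ẋ)=(0.135645, 0.390180)
phase 2: p=0.2405, T=0.446, ωT=1.367168, cosh=2.089525, sinh=1.834698; start (x,ẋ)=(0.135645, 0.390180) → end (x,ẋ)=(0.254932, 0.225577)

1 0.5290 0.1356 0.3902
2 0.9750 0.2549 0.2256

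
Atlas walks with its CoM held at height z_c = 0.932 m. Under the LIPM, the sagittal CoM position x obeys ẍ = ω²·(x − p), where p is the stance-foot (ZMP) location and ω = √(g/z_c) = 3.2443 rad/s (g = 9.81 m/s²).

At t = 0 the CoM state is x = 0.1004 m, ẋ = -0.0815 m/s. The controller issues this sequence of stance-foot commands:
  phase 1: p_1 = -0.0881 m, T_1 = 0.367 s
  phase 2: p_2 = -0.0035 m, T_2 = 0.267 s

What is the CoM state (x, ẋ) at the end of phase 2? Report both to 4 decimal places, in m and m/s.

phase 1: p=-0.0881, T=0.367, ωT=1.190658, cosh=1.796633, sinh=1.492612; start (x,ẋ)=(0.100400, -0.081500) → end (x,ẋ)=(0.213069, 0.766382)
phase 2: p=-0.0035, T=0.267, ωT=0.866228, cosh=1.399230, sinh=0.978695; start (x,ẋ)=(0.213069, 0.766382) → end (x,ẋ)=(0.530722, 1.759992)

x = 0.5307, ẋ = 1.7600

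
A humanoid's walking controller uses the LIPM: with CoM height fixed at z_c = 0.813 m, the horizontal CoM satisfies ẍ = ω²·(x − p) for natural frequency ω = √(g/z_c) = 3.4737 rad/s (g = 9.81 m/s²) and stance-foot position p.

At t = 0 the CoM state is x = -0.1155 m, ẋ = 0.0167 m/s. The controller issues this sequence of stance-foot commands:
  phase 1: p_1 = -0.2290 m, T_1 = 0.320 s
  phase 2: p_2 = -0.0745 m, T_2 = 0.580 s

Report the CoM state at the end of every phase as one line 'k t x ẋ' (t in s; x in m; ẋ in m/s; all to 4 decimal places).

1 0.3200 -0.0313 0.5624
2 0.9000 0.6864 2.6982

phase 1: p=-0.2290, T=0.320, ωT=1.111584, cosh=1.684103, sinh=1.355066; start (x,ẋ)=(-0.115500, 0.016700) → end (x,ẋ)=(-0.031340, 0.562379)
phase 2: p=-0.0745, T=0.580, ωT=2.014746, cosh=3.816088, sinh=3.682734; start (x,ẋ)=(-0.031340, 0.562379) → end (x,ẋ)=(0.686425, 2.698226)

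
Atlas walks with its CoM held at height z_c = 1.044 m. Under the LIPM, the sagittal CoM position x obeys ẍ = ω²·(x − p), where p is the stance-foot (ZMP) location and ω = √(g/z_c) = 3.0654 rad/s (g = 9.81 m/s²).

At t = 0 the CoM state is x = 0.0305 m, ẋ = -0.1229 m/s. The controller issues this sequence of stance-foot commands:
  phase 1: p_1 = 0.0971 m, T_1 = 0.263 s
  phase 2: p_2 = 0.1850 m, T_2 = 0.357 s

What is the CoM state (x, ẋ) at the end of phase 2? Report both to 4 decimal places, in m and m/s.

x = -0.3198, ẋ = -1.4452

phase 1: p=0.0971, T=0.263, ωT=0.806200, cosh=1.342967, sinh=0.896415; start (x,ẋ)=(0.030500, -0.122900) → end (x,ẋ)=(-0.028281, -0.348059)
phase 2: p=0.1850, T=0.357, ωT=1.094348, cosh=1.660996, sinh=1.326238; start (x,ẋ)=(-0.028281, -0.348059) → end (x,ẋ)=(-0.319846, -1.445209)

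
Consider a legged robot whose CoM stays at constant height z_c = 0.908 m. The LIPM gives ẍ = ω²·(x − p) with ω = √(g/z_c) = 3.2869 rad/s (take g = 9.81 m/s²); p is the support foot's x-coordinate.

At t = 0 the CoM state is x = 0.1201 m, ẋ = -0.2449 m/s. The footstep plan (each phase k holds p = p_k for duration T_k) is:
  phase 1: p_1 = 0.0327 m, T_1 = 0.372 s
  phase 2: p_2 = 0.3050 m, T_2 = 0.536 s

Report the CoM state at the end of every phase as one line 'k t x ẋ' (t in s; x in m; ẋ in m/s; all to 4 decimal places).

1 0.3720 0.0784 -0.0064
2 0.9080 -0.3796 -2.1233

phase 1: p=0.0327, T=0.372, ωT=1.222727, cosh=1.845431, sinh=1.551005; start (x,ẋ)=(0.120100, -0.244900) → end (x,ẋ)=(0.078429, -0.006381)
phase 2: p=0.3050, T=0.536, ωT=1.761778, cosh=2.997261, sinh=2.825522; start (x,ẋ)=(0.078429, -0.006381) → end (x,ẋ)=(-0.379579, -2.123342)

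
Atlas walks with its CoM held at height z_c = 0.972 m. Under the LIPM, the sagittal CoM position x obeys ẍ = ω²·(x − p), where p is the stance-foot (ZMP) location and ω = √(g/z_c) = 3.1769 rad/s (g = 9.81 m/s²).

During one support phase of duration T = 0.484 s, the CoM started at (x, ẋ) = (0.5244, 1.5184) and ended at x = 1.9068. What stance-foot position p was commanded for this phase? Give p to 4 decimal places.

ωT = 3.1769·0.484 = 1.537620; cosh(ωT) = 2.434196, sinh(ωT) = 2.219304
x(T) = p + (x₀−p)·cosh(ωT) + (ẋ₀/ω)·sinh(ωT) ⇒ p·(1 − cosh) = x(T) − x₀·cosh − (ẋ₀/ω)·sinh
numerator   = 1.9068 − (0.5244)·2.434196 − (1.5184/3.1769)·2.219304 = -0.430409
denominator = 1 − 2.434196 = -1.434196
p = -0.430409 / -1.434196 = 0.3001

p = 0.3001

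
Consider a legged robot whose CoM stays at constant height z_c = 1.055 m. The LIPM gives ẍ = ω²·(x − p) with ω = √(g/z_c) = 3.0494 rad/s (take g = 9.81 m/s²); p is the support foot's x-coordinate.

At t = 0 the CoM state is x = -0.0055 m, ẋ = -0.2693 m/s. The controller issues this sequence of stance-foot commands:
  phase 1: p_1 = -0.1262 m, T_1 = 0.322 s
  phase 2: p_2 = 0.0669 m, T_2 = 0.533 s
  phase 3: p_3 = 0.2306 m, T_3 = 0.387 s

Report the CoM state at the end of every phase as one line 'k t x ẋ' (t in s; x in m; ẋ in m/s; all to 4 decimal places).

phase 1: p=-0.1262, T=0.322, ωT=0.981907, cosh=1.522069, sinh=1.147473; start (x,ẋ)=(-0.005500, -0.269300) → end (x,ẋ)=(-0.043822, 0.012449)
phase 2: p=0.0669, T=0.533, ωT=1.625330, cosh=2.638471, sinh=2.441625; start (x,ẋ)=(-0.043822, 0.012449) → end (x,ẋ)=(-0.215270, -0.791537)
phase 3: p=0.2306, T=0.387, ωT=1.180118, cosh=1.781000, sinh=1.473758; start (x,ẋ)=(-0.215270, -0.791537) → end (x,ẋ)=(-0.946041, -3.413504)

1 0.3220 -0.0438 0.0124
2 0.8550 -0.2153 -0.7915
3 1.2420 -0.9460 -3.4135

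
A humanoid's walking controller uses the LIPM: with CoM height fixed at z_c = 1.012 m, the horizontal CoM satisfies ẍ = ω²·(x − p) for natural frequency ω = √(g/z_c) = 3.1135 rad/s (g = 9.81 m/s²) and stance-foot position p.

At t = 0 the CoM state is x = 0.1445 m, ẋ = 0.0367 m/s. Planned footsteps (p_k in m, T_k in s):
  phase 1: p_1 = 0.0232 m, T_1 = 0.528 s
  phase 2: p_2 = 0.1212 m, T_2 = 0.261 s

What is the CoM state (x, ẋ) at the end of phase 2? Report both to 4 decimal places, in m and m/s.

x = 0.7699, ẋ = 2.1259

phase 1: p=0.0232, T=0.528, ωT=1.643928, cosh=2.684339, sinh=2.491120; start (x,ẋ)=(0.144500, 0.036700) → end (x,ẋ)=(0.378174, 1.039330)
phase 2: p=0.1212, T=0.261, ωT=0.812624, cosh=1.348753, sinh=0.905060; start (x,ẋ)=(0.378174, 1.039330) → end (x,ẋ)=(0.769916, 2.125928)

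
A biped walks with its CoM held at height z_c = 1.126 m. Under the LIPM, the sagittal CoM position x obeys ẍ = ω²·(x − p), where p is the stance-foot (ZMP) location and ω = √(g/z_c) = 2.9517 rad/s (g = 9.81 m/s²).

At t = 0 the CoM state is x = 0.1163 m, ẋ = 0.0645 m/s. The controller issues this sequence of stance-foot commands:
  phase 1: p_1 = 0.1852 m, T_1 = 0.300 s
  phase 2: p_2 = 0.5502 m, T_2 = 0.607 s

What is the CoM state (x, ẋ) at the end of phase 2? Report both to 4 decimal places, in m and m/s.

x = -0.9204, ẋ = -4.1428

phase 1: p=0.1852, T=0.300, ωT=0.885510, cosh=1.418362, sinh=1.005858; start (x,ẋ)=(0.116300, 0.064500) → end (x,ẋ)=(0.109455, -0.113079)
phase 2: p=0.5502, T=0.607, ωT=1.791682, cosh=3.083107, sinh=2.916428; start (x,ẋ)=(0.109455, -0.113079) → end (x,ẋ)=(-0.920393, -4.142756)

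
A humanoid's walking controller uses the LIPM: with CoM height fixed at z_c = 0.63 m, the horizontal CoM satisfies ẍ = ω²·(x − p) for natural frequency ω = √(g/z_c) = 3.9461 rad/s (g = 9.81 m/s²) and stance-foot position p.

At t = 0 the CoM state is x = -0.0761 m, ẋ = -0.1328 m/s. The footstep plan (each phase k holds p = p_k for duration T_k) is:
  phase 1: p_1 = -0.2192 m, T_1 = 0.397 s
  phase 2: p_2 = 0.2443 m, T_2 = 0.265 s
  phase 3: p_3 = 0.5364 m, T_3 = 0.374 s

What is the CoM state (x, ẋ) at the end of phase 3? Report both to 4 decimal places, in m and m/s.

phase 1: p=-0.2192, T=0.397, ωT=1.566602, cosh=2.499547, sinh=2.290794; start (x,ẋ)=(-0.076100, -0.132800) → end (x,ẋ)=(0.061392, 0.961642)
phase 2: p=0.2443, T=0.265, ωT=1.045716, cosh=1.598438, sinh=1.246998; start (x,ẋ)=(0.061392, 0.961642) → end (x,ẋ)=(0.255819, 0.637075)
phase 3: p=0.5364, T=0.374, ωT=1.475841, cosh=2.301651, sinh=2.073064; start (x,ẋ)=(0.255819, 0.637075) → end (x,ẋ)=(0.225285, -0.828974)

x = 0.2253, ẋ = -0.8290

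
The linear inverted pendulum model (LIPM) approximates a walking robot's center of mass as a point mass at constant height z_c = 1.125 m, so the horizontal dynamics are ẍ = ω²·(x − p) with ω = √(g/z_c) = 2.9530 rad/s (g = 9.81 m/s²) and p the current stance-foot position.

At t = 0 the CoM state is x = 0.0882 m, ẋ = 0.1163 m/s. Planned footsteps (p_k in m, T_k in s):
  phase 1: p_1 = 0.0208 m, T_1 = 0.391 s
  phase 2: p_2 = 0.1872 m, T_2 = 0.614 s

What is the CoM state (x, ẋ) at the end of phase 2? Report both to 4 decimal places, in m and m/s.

phase 1: p=0.0208, T=0.391, ωT=1.154623, cosh=1.744002, sinh=1.428825; start (x,ẋ)=(0.088200, 0.116300) → end (x,ẋ)=(0.194618, 0.487210)
phase 2: p=0.1872, T=0.614, ωT=1.813142, cosh=3.146409, sinh=2.983268; start (x,ẋ)=(0.194618, 0.487210) → end (x,ẋ)=(0.702744, 1.598311)

x = 0.7027, ẋ = 1.5983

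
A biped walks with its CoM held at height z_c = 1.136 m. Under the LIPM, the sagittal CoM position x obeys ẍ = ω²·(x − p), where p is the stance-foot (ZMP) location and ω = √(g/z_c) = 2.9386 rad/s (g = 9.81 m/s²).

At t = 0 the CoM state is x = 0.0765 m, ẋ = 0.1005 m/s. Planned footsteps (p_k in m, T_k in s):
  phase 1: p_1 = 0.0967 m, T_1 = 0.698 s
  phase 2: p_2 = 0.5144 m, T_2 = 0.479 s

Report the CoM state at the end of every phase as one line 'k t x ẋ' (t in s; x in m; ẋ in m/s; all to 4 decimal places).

1 0.6980 0.1476 0.1702
2 1.1770 -0.1685 -1.7014

phase 1: p=0.0967, T=0.698, ωT=2.051143, cosh=3.952686, sinh=3.824098; start (x,ẋ)=(0.076500, 0.100500) → end (x,ẋ)=(0.147640, 0.170248)
phase 2: p=0.5144, T=0.479, ωT=1.407589, cosh=2.165413, sinh=1.920681; start (x,ẋ)=(0.147640, 0.170248) → end (x,ẋ)=(-0.168513, -1.701380)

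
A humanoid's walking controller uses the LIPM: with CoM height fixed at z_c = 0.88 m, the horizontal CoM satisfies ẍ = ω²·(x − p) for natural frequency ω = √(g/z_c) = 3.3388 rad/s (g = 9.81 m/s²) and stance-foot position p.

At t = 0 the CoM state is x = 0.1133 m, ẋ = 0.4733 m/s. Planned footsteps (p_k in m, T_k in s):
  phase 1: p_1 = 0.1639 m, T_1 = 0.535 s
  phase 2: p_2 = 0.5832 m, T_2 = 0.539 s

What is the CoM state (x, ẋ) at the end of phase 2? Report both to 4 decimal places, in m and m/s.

x = 0.9227, ẋ = 1.3830

phase 1: p=0.1639, T=0.535, ωT=1.786258, cosh=3.067334, sinh=2.899748; start (x,ẋ)=(0.113300, 0.473300) → end (x,ẋ)=(0.419754, 0.961876)
phase 2: p=0.5832, T=0.539, ωT=1.799613, cosh=3.106335, sinh=2.940973; start (x,ẋ)=(0.419754, 0.961876) → end (x,ẋ)=(0.922748, 1.382981)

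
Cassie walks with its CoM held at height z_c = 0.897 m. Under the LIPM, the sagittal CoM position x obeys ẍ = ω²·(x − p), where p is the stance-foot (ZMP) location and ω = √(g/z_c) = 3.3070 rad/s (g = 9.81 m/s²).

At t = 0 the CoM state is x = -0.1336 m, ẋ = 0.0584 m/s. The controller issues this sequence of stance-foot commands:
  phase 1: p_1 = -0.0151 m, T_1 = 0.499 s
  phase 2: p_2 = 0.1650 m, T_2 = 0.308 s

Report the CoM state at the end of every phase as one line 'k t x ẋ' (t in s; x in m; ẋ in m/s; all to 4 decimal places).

1 0.4990 -0.2908 -0.8251
2 0.8070 -0.8488 -3.1062

phase 1: p=-0.0151, T=0.499, ωT=1.650193, cosh=2.699999, sinh=2.507986; start (x,ẋ)=(-0.133600, 0.058400) → end (x,ẋ)=(-0.290760, -0.825148)
phase 2: p=0.1650, T=0.308, ωT=1.018556, cosh=1.565155, sinh=1.204039; start (x,ẋ)=(-0.290760, -0.825148) → end (x,ẋ)=(-0.848761, -3.106210)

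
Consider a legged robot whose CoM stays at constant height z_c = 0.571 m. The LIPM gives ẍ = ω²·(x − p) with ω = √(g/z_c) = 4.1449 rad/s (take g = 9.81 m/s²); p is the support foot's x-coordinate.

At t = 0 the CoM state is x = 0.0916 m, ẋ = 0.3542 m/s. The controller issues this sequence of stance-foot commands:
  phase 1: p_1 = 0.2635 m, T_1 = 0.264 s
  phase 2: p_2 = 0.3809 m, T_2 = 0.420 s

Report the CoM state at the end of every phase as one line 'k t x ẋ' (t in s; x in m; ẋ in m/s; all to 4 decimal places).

1 0.2640 0.0913 -0.3566
2 0.6840 -0.7079 -4.3648

phase 1: p=0.2635, T=0.264, ωT=1.094254, cosh=1.660871, sinh=1.326081; start (x,ẋ)=(0.091600, 0.354200) → end (x,ẋ)=(0.091316, -0.356564)
phase 2: p=0.3809, T=0.420, ωT=1.740858, cosh=2.938802, sinh=2.763432; start (x,ẋ)=(0.091316, -0.356564) → end (x,ẋ)=(-0.707854, -4.364810)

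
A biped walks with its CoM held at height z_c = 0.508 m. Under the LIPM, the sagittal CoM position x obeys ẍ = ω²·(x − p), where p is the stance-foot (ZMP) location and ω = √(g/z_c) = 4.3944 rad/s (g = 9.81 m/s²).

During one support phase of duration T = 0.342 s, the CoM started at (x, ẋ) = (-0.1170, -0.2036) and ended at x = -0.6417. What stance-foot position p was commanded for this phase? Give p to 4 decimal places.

p = 0.1964

ωT = 4.3944·0.342 = 1.502885; cosh(ωT) = 2.358562, sinh(ωT) = 2.136075
x(T) = p + (x₀−p)·cosh(ωT) + (ẋ₀/ω)·sinh(ωT) ⇒ p·(1 − cosh) = x(T) − x₀·cosh − (ẋ₀/ω)·sinh
numerator   = -0.6417 − (-0.1170)·2.358562 − (-0.2036/4.3944)·2.136075 = -0.266780
denominator = 1 − 2.358562 = -1.358562
p = -0.266780 / -1.358562 = 0.1964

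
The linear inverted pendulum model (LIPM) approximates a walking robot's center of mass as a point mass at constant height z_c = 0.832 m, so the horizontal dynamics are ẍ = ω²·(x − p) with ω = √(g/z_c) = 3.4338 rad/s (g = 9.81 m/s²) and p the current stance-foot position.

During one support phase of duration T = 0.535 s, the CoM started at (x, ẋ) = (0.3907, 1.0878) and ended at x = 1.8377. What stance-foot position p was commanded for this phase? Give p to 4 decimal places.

p = 0.1754

ωT = 3.4338·0.535 = 1.837083; cosh(ωT) = 3.218740, sinh(ωT) = 3.059458
x(T) = p + (x₀−p)·cosh(ωT) + (ẋ₀/ω)·sinh(ωT) ⇒ p·(1 − cosh) = x(T) − x₀·cosh − (ẋ₀/ω)·sinh
numerator   = 1.8377 − (0.3907)·3.218740 − (1.0878/3.4338)·3.059458 = -0.389073
denominator = 1 − 3.218740 = -2.218740
p = -0.389073 / -2.218740 = 0.1754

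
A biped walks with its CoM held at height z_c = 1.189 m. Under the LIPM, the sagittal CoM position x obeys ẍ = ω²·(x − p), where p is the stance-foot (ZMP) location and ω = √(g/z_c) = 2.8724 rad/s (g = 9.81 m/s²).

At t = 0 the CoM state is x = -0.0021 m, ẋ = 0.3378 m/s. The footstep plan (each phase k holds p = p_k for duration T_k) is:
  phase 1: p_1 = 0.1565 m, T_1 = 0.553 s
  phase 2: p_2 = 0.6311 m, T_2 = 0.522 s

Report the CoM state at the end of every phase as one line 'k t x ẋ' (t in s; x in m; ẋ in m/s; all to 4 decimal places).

1 0.5530 0.0279 -0.2073
2 1.0750 -0.9406 -4.1739

phase 1: p=0.1565, T=0.553, ωT=1.588437, cosh=2.550168, sinh=2.345923; start (x,ẋ)=(-0.002100, 0.337800) → end (x,ẋ)=(0.027929, -0.207268)
phase 2: p=0.6311, T=0.522, ωT=1.499393, cosh=2.351117, sinh=2.127851; start (x,ẋ)=(0.027929, -0.207268) → end (x,ẋ)=(-0.940569, -4.173920)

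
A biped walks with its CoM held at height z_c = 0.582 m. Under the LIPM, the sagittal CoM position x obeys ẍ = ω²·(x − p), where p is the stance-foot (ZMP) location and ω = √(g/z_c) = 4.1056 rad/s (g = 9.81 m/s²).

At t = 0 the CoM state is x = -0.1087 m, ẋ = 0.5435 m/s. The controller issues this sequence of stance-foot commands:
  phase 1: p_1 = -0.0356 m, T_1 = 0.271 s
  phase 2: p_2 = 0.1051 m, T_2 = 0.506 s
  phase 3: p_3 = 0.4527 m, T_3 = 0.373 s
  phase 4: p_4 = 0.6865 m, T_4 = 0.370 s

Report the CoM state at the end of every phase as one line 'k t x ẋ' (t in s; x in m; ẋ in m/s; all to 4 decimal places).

1 0.2710 0.0208 0.5089
2 0.7770 0.2503 0.7034
3 1.1500 0.3405 -0.1289
4 1.5200 -0.2099 -3.3973

phase 1: p=-0.0356, T=0.271, ωT=1.112618, cosh=1.685504, sinh=1.356807; start (x,ẋ)=(-0.108700, 0.543500) → end (x,ẋ)=(0.020804, 0.508868)
phase 2: p=0.1051, T=0.506, ωT=2.077434, cosh=4.054602, sinh=3.929351; start (x,ẋ)=(0.020804, 0.508868) → end (x,ẋ)=(0.250336, 0.703363)
phase 3: p=0.4527, T=0.373, ωT=1.531389, cosh=2.420415, sinh=2.204180; start (x,ẋ)=(0.250336, 0.703363) → end (x,ẋ)=(0.340510, -0.128862)
phase 4: p=0.6865, T=0.370, ωT=1.519072, cosh=2.393450, sinh=2.174535; start (x,ẋ)=(0.340510, -0.128862) → end (x,ẋ)=(-0.209862, -3.397347)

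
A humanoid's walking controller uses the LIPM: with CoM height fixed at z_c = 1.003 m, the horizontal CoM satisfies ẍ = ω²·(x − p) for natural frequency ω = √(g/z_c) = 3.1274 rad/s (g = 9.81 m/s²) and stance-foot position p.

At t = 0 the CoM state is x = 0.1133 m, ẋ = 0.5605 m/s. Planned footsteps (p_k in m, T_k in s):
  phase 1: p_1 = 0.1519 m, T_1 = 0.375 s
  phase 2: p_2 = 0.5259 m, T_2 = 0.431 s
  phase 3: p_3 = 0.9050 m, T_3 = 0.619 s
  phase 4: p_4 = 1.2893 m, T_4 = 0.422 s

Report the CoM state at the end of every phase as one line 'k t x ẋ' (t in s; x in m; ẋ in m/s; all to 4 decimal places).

phase 1: p=0.1519, T=0.375, ωT=1.172775, cosh=1.770226, sinh=1.460720; start (x,ẋ)=(0.113300, 0.560500) → end (x,ẋ)=(0.345363, 0.815877)
phase 2: p=0.5259, T=0.431, ωT=1.347909, cosh=2.054576, sinh=1.794793; start (x,ẋ)=(0.345363, 0.815877) → end (x,ẋ)=(0.623199, 0.662921)
phase 3: p=0.9050, T=0.619, ωT=1.935861, cosh=3.537153, sinh=3.392853; start (x,ẋ)=(0.623199, 0.662921) → end (x,ẋ)=(0.627416, -0.645284)
phase 4: p=1.2893, T=0.422, ωT=1.319763, cosh=2.004866, sinh=1.737667; start (x,ẋ)=(0.627416, -0.645284) → end (x,ẋ)=(-0.396225, -4.890637)

1 0.3750 0.3454 0.8159
2 0.8060 0.6232 0.6629
3 1.4250 0.6274 -0.6453
4 1.8470 -0.3962 -4.8906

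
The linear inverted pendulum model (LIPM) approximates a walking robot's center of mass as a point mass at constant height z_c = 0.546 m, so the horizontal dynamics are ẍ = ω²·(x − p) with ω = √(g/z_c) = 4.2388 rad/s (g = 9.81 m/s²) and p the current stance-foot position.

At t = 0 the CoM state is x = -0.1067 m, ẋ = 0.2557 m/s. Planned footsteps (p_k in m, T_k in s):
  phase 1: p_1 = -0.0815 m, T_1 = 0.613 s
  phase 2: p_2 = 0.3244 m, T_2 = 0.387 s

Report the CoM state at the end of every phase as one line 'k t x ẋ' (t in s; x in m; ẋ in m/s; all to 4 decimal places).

1 0.6130 0.1514 1.0141
2 1.0000 0.4552 0.8934

phase 1: p=-0.0815, T=0.613, ωT=2.598384, cosh=6.758199, sinh=6.683805; start (x,ẋ)=(-0.106700, 0.255700) → end (x,ẋ)=(0.151385, 1.014122)
phase 2: p=0.3244, T=0.387, ωT=1.640416, cosh=2.675606, sinh=2.481707; start (x,ẋ)=(0.151385, 1.014122) → end (x,ẋ)=(0.455222, 0.893369)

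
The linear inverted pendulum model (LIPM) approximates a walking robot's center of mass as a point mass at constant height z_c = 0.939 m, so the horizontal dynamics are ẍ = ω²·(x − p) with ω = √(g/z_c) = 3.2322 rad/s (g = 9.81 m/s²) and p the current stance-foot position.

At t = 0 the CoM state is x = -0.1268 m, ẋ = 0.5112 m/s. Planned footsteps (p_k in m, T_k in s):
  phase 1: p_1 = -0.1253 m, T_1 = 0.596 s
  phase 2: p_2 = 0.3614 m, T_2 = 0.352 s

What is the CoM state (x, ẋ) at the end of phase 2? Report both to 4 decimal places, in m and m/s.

x = 1.1980, ẋ = 3.2323

phase 1: p=-0.1253, T=0.596, ωT=1.926391, cosh=3.505183, sinh=3.359510; start (x,ẋ)=(-0.126800, 0.511200) → end (x,ẋ)=(0.400777, 1.775561)
phase 2: p=0.3614, T=0.352, ωT=1.137734, cosh=1.720118, sinh=1.399574; start (x,ẋ)=(0.400777, 1.775561) → end (x,ẋ)=(1.197969, 3.232307)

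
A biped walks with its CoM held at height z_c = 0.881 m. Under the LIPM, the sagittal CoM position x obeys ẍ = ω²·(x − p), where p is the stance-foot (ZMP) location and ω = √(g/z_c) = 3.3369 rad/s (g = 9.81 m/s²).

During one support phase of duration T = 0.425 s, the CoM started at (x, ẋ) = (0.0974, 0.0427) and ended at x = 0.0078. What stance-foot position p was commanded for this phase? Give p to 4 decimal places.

p = 0.1939

ωT = 3.3369·0.425 = 1.418182; cosh(ωT) = 2.185881, sinh(ωT) = 1.943727
x(T) = p + (x₀−p)·cosh(ωT) + (ẋ₀/ω)·sinh(ωT) ⇒ p·(1 − cosh) = x(T) − x₀·cosh − (ẋ₀/ω)·sinh
numerator   = 0.0078 − (0.0974)·2.185881 − (0.0427/3.3369)·1.943727 = -0.229977
denominator = 1 − 2.185881 = -1.185881
p = -0.229977 / -1.185881 = 0.1939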